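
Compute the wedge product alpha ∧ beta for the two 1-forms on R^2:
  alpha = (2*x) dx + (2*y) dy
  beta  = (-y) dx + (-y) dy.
alpha ∧ beta = (2*y*(-x + y)) dx ∧ dy

Distribute the wedge, using dx_i ∧ dx_j = -dx_j ∧ dx_i and dx_i ∧ dx_i = 0. For each pair (i, j) with i < j, the coefficient of dx_i ∧ dx_j in alpha ∧ beta is (alpha_i * beta_j - alpha_j * beta_i). Collecting: alpha ∧ beta = (2*y*(-x + y)) dx ∧ dy.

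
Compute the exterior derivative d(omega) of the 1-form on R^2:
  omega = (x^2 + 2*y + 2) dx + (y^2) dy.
d(omega) = (-2) dx ∧ dy

For a 1-form omega = sum_i f_i dx_i, the exterior derivative is
  d(omega) = sum_{i < j} (∂f_j/∂x_i - ∂f_i/∂x_j) dx_i ∧ dx_j.
  coefficient of dx ∧ dy: ∂f_2/∂x - ∂f_1/∂y = ∂(y^2)/∂x - ∂(x^2 + 2*y + 2)/∂y = -2
Assembling: d(omega) = (-2) dx ∧ dy.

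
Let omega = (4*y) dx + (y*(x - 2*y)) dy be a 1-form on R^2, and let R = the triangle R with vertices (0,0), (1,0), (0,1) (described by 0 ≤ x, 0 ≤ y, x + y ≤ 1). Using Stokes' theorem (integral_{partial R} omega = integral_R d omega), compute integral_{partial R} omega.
integral_(partial R) omega = -11/6

Stokes: integral_partial_R omega = integral_R d omega with d omega = (∂Q/∂x - ∂P/∂y) dx ∧ dy.
  ∂Q/∂x = y
  ∂P/∂y = 4
  integrand = ∂Q/∂x - ∂P/∂y = y - 4.
Integrating over R: integral_0^1 integral_0^{1-x} (y - 4) dy dx = -11/6.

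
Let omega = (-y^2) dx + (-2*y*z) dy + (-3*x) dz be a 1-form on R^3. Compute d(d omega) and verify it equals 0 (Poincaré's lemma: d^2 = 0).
d(d omega) = 0

Step 1: d omega = sum_{i<j} (∂f_j/∂x_i - ∂f_i/∂x_j) dx_i ∧ dx_j:
  coeff of dx ∧ dy: 2*y
  coeff of dx ∧ dz: -3
  coeff of dy ∧ dz: 2*y
Step 2: Apply d again to each 2-form coefficient. The only possible 3-form in R^3 is dx ∧ dy ∧ dz, with coefficient
  ∂(coeff of dy∧dz)/∂x - ∂(coeff of dx∧dz)/∂y + ∂(coeff of dx∧dy)/∂z
  = ∂/∂x (2*y) - ∂/∂y (-3) + ∂/∂z (2*y).
Each of these terms simplifies to sums of mixed partials that cancel in pairs. The result is 0 (by equality of mixed partials for smooth functions — Schwarz / Clairaut).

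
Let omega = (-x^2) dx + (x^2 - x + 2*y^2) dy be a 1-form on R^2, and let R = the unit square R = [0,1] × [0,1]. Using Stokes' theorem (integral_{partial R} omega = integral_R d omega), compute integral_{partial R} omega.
integral_(partial R) omega = 0

Stokes: integral_partial_R omega = integral_R d omega with d omega = (∂Q/∂x - ∂P/∂y) dx ∧ dy.
  ∂Q/∂x = 2*x - 1
  ∂P/∂y = 0
  integrand = ∂Q/∂x - ∂P/∂y = 2*x - 1.
Integrating over R: integral_0^1 integral_0^1 (2*x - 1) dx dy = 0.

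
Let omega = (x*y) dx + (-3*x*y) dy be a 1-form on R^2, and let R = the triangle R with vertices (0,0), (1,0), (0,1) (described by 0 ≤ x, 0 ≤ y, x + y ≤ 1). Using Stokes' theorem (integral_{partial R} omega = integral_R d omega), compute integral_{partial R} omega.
integral_(partial R) omega = -2/3

Stokes: integral_partial_R omega = integral_R d omega with d omega = (∂Q/∂x - ∂P/∂y) dx ∧ dy.
  ∂Q/∂x = -3*y
  ∂P/∂y = x
  integrand = ∂Q/∂x - ∂P/∂y = -x - 3*y.
Integrating over R: integral_0^1 integral_0^{1-x} (-x - 3*y) dy dx = -2/3.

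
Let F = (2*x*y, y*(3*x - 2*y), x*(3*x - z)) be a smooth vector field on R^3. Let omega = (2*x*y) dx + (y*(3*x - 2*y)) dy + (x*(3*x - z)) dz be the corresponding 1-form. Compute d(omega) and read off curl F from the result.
d(omega) = (0) dy ∧ dz + (-6*x + z) dz ∧ dx + (-2*x + 3*y) dx ∧ dy; curl F = (0, -6*x + z, -2*x + 3*y)

d omega = sum_{i<j} (∂f_j/∂x_i - ∂f_i/∂x_j) dx_i ∧ dx_j. Under the identification (dy ∧ dz, dz ∧ dx, dx ∧ dy) ↔ (e_x, e_y, e_z), the coefficients are exactly the components of curl F. Compute:
  ∂R/∂y - ∂Q/∂z = (0) - (0) = 0
  ∂P/∂z - ∂R/∂x = (0) - (6*x - z) = -6*x + z
  ∂Q/∂x - ∂P/∂y = (3*y) - (2*x) = -2*x + 3*y.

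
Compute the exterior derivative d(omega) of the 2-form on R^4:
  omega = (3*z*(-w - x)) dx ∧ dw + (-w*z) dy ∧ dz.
d(omega) = (3*w + 3*x) dx ∧ dz ∧ dw + (-z) dy ∧ dz ∧ dw

For a 2-form omega = sum_{i<j} g_{ij} dx_i ∧ dx_j, the exterior derivative is
  d(omega) = sum_{i<j} d(g_{ij}) ∧ dx_i ∧ dx_j = sum_{i<j, k} (∂g_{ij}/∂x_k) dx_k ∧ dx_i ∧ dx_j.
Expand each term, using dx_k ∧ dx_i ∧ dx_j = sgn(permutation) dx_{(a)} ∧ dx_{(b)} ∧ dx_{(c)} with (a < b < c) sorted:
  d(3*z*(-w - x)) includes (∂/∂z)(3*z*(-w - x)) dz = (-3*w - 3*x) dz, which multiplied by dx ∧ dw gives (3*w + 3*x) dx ∧ dz ∧ dw
  d(-w*z) includes (∂/∂w)(-w*z) dw = (-z) dw, which multiplied by dy ∧ dz gives (-z) dy ∧ dz ∧ dw
Collecting like 3-forms: d(omega) = (3*w + 3*x) dx ∧ dz ∧ dw + (-z) dy ∧ dz ∧ dw.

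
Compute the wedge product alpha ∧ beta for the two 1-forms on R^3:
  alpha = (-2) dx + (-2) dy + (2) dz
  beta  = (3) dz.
alpha ∧ beta = (-6) dx ∧ dz + (-6) dy ∧ dz

Distribute the wedge, using dx_i ∧ dx_j = -dx_j ∧ dx_i and dx_i ∧ dx_i = 0. For each pair (i, j) with i < j, the coefficient of dx_i ∧ dx_j in alpha ∧ beta is (alpha_i * beta_j - alpha_j * beta_i). Collecting: alpha ∧ beta = (-6) dx ∧ dz + (-6) dy ∧ dz.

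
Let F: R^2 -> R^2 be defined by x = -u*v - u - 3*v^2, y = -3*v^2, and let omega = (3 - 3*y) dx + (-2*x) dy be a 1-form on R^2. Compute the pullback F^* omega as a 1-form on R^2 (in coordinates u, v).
F^* omega = (-9*v^3 - 9*v^2 - 3*v - 3) du + (-21*u*v^2 - 12*u*v - 3*u - 90*v^3 - 18*v) dv

Using F^*(f dg) = (f ∘ F) d(g ∘ F), substitute each coordinate x_i by F_i(u, v) in f_i, and replace dx_i by d F_i = (∂F_i/∂u) du + (∂F_i/∂v) dv.
  For the x component: f_1(F) = 9*v^2 + 3; d F_1 = (-v - 1) du + (-u - 6*v) dv
  For the y component: f_2(F) = 2*u*v + 2*u + 6*v^2; d F_2 = (0) du + (-6*v) dv
Combining and collecting du, dv coefficients:
  coeff of du: -9*v^3 - 9*v^2 - 3*v - 3
  coeff of dv: -21*u*v^2 - 12*u*v - 3*u - 90*v^3 - 18*v
F^* omega = (-9*v^3 - 9*v^2 - 3*v - 3) du + (-21*u*v^2 - 12*u*v - 3*u - 90*v^3 - 18*v) dv.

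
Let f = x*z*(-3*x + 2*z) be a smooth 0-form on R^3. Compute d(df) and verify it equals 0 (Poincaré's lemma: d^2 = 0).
d(df) = 0

Step 1: df = sum_i (∂f/∂x_i) dx_i = (2*z*(-3*x + z)) dx + (0) dy + (x*(-3*x + 4*z)) dz.
Step 2: Apply d again. Using the 1-form formula, the coefficient of dx ∧ dy in d(df) is ∂^2 f/∂x ∂y - ∂^2 f/∂y ∂x = (0) - (0) = 0 (equality of mixed partials for smooth f).
Similarly for dx ∧ dz and dy ∧ dz — all coefficients vanish. So d(df) = 0.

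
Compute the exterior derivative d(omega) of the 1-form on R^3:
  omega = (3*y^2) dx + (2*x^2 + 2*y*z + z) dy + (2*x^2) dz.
d(omega) = (4*x - 6*y) dx ∧ dy + (4*x) dx ∧ dz + (-2*y - 1) dy ∧ dz

For a 1-form omega = sum_i f_i dx_i, the exterior derivative is
  d(omega) = sum_{i < j} (∂f_j/∂x_i - ∂f_i/∂x_j) dx_i ∧ dx_j.
  coefficient of dx ∧ dy: ∂f_2/∂x - ∂f_1/∂y = ∂(2*x^2 + 2*y*z + z)/∂x - ∂(3*y^2)/∂y = 4*x - 6*y
  coefficient of dx ∧ dz: ∂f_3/∂x - ∂f_1/∂z = ∂(2*x^2)/∂x - ∂(3*y^2)/∂z = 4*x
  coefficient of dy ∧ dz: ∂f_3/∂y - ∂f_2/∂z = ∂(2*x^2)/∂y - ∂(2*x^2 + 2*y*z + z)/∂z = -2*y - 1
Assembling: d(omega) = (4*x - 6*y) dx ∧ dy + (4*x) dx ∧ dz + (-2*y - 1) dy ∧ dz.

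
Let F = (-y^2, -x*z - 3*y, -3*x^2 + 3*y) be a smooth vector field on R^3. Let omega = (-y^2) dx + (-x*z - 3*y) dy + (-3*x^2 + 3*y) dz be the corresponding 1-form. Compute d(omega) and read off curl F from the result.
d(omega) = (x + 3) dy ∧ dz + (6*x) dz ∧ dx + (2*y - z) dx ∧ dy; curl F = (x + 3, 6*x, 2*y - z)

d omega = sum_{i<j} (∂f_j/∂x_i - ∂f_i/∂x_j) dx_i ∧ dx_j. Under the identification (dy ∧ dz, dz ∧ dx, dx ∧ dy) ↔ (e_x, e_y, e_z), the coefficients are exactly the components of curl F. Compute:
  ∂R/∂y - ∂Q/∂z = (3) - (-x) = x + 3
  ∂P/∂z - ∂R/∂x = (0) - (-6*x) = 6*x
  ∂Q/∂x - ∂P/∂y = (-z) - (-2*y) = 2*y - z.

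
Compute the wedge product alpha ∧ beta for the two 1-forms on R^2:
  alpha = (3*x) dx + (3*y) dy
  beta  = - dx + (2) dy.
alpha ∧ beta = (6*x + 3*y) dx ∧ dy

Distribute the wedge, using dx_i ∧ dx_j = -dx_j ∧ dx_i and dx_i ∧ dx_i = 0. For each pair (i, j) with i < j, the coefficient of dx_i ∧ dx_j in alpha ∧ beta is (alpha_i * beta_j - alpha_j * beta_i). Collecting: alpha ∧ beta = (6*x + 3*y) dx ∧ dy.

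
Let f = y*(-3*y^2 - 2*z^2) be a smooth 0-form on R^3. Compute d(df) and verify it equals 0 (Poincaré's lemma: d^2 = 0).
d(df) = 0

Step 1: df = sum_i (∂f/∂x_i) dx_i = (0) dx + (-9*y^2 - 2*z^2) dy + (-4*y*z) dz.
Step 2: Apply d again. Using the 1-form formula, the coefficient of dx ∧ dy in d(df) is ∂^2 f/∂x ∂y - ∂^2 f/∂y ∂x = (0) - (0) = 0 (equality of mixed partials for smooth f).
Similarly for dx ∧ dz and dy ∧ dz — all coefficients vanish. So d(df) = 0.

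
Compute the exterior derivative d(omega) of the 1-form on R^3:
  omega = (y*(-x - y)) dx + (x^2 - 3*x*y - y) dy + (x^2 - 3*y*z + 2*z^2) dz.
d(omega) = (3*x - y) dx ∧ dy + (2*x) dx ∧ dz + (-3*z) dy ∧ dz

For a 1-form omega = sum_i f_i dx_i, the exterior derivative is
  d(omega) = sum_{i < j} (∂f_j/∂x_i - ∂f_i/∂x_j) dx_i ∧ dx_j.
  coefficient of dx ∧ dy: ∂f_2/∂x - ∂f_1/∂y = ∂(x^2 - 3*x*y - y)/∂x - ∂(y*(-x - y))/∂y = 3*x - y
  coefficient of dx ∧ dz: ∂f_3/∂x - ∂f_1/∂z = ∂(x^2 - 3*y*z + 2*z^2)/∂x - ∂(y*(-x - y))/∂z = 2*x
  coefficient of dy ∧ dz: ∂f_3/∂y - ∂f_2/∂z = ∂(x^2 - 3*y*z + 2*z^2)/∂y - ∂(x^2 - 3*x*y - y)/∂z = -3*z
Assembling: d(omega) = (3*x - y) dx ∧ dy + (2*x) dx ∧ dz + (-3*z) dy ∧ dz.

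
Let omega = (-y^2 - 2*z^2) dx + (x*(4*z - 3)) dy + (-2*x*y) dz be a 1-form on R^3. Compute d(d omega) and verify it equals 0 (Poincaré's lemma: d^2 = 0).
d(d omega) = 0

Step 1: d omega = sum_{i<j} (∂f_j/∂x_i - ∂f_i/∂x_j) dx_i ∧ dx_j:
  coeff of dx ∧ dy: 2*y + 4*z - 3
  coeff of dx ∧ dz: -2*y + 4*z
  coeff of dy ∧ dz: -6*x
Step 2: Apply d again to each 2-form coefficient. The only possible 3-form in R^3 is dx ∧ dy ∧ dz, with coefficient
  ∂(coeff of dy∧dz)/∂x - ∂(coeff of dx∧dz)/∂y + ∂(coeff of dx∧dy)/∂z
  = ∂/∂x (-6*x) - ∂/∂y (-2*y + 4*z) + ∂/∂z (2*y + 4*z - 3).
Each of these terms simplifies to sums of mixed partials that cancel in pairs. The result is 0 (by equality of mixed partials for smooth functions — Schwarz / Clairaut).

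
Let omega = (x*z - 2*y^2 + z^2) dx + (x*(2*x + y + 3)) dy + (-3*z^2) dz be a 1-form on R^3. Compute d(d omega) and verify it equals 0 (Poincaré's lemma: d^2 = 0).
d(d omega) = 0

Step 1: d omega = sum_{i<j} (∂f_j/∂x_i - ∂f_i/∂x_j) dx_i ∧ dx_j:
  coeff of dx ∧ dy: 4*x + 5*y + 3
  coeff of dx ∧ dz: -x - 2*z
  coeff of dy ∧ dz: 0
Step 2: Apply d again to each 2-form coefficient. The only possible 3-form in R^3 is dx ∧ dy ∧ dz, with coefficient
  ∂(coeff of dy∧dz)/∂x - ∂(coeff of dx∧dz)/∂y + ∂(coeff of dx∧dy)/∂z
  = ∂/∂x (0) - ∂/∂y (-x - 2*z) + ∂/∂z (4*x + 5*y + 3).
Each of these terms simplifies to sums of mixed partials that cancel in pairs. The result is 0 (by equality of mixed partials for smooth functions — Schwarz / Clairaut).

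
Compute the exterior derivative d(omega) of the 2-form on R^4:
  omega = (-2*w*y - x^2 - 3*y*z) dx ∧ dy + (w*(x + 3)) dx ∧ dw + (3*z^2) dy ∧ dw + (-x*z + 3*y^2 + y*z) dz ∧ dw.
d(omega) = (-3*y) dx ∧ dy ∧ dz + (-2*y) dx ∧ dy ∧ dw + (6*y - 5*z) dy ∧ dz ∧ dw + (-z) dx ∧ dz ∧ dw

For a 2-form omega = sum_{i<j} g_{ij} dx_i ∧ dx_j, the exterior derivative is
  d(omega) = sum_{i<j} d(g_{ij}) ∧ dx_i ∧ dx_j = sum_{i<j, k} (∂g_{ij}/∂x_k) dx_k ∧ dx_i ∧ dx_j.
Expand each term, using dx_k ∧ dx_i ∧ dx_j = sgn(permutation) dx_{(a)} ∧ dx_{(b)} ∧ dx_{(c)} with (a < b < c) sorted:
  d(-2*w*y - x^2 - 3*y*z) includes (∂/∂z)(-2*w*y - x^2 - 3*y*z) dz = (-3*y) dz, which multiplied by dx ∧ dy gives (-3*y) dx ∧ dy ∧ dz
  d(-2*w*y - x^2 - 3*y*z) includes (∂/∂w)(-2*w*y - x^2 - 3*y*z) dw = (-2*y) dw, which multiplied by dx ∧ dy gives (-2*y) dx ∧ dy ∧ dw
  d(3*z^2) includes (∂/∂z)(3*z^2) dz = (6*z) dz, which multiplied by dy ∧ dw gives (-6*z) dy ∧ dz ∧ dw
  d(-x*z + 3*y^2 + y*z) includes (∂/∂x)(-x*z + 3*y^2 + y*z) dx = (-z) dx, which multiplied by dz ∧ dw gives (-z) dx ∧ dz ∧ dw
  d(-x*z + 3*y^2 + y*z) includes (∂/∂y)(-x*z + 3*y^2 + y*z) dy = (6*y + z) dy, which multiplied by dz ∧ dw gives (6*y + z) dy ∧ dz ∧ dw
Collecting like 3-forms: d(omega) = (-3*y) dx ∧ dy ∧ dz + (-2*y) dx ∧ dy ∧ dw + (6*y - 5*z) dy ∧ dz ∧ dw + (-z) dx ∧ dz ∧ dw.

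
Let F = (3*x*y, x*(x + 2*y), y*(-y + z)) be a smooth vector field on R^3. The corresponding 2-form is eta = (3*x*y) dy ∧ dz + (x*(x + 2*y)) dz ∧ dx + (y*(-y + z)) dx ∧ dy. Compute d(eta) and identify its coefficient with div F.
d(eta) = (2*x + 4*y) dx ∧ dy ∧ dz; div F = 2*x + 4*y

For a 2-form in R^3 of the form above, applying d gives a 3-form with coefficient ∂P/∂x + ∂Q/∂y + ∂R/∂z:
  ∂P/∂x = 3*y
  ∂Q/∂y = 2*x
  ∂R/∂z = y
Sum = 2*x + 4*y, which is exactly div F.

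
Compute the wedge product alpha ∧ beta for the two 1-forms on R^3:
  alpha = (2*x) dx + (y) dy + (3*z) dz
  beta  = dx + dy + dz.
alpha ∧ beta = (2*x - y) dx ∧ dy + (2*x - 3*z) dx ∧ dz + (y - 3*z) dy ∧ dz

Distribute the wedge, using dx_i ∧ dx_j = -dx_j ∧ dx_i and dx_i ∧ dx_i = 0. For each pair (i, j) with i < j, the coefficient of dx_i ∧ dx_j in alpha ∧ beta is (alpha_i * beta_j - alpha_j * beta_i). Collecting: alpha ∧ beta = (2*x - y) dx ∧ dy + (2*x - 3*z) dx ∧ dz + (y - 3*z) dy ∧ dz.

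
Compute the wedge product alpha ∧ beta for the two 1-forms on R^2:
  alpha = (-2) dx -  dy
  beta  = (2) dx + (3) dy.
alpha ∧ beta = (-4) dx ∧ dy

Distribute the wedge, using dx_i ∧ dx_j = -dx_j ∧ dx_i and dx_i ∧ dx_i = 0. For each pair (i, j) with i < j, the coefficient of dx_i ∧ dx_j in alpha ∧ beta is (alpha_i * beta_j - alpha_j * beta_i). Collecting: alpha ∧ beta = (-4) dx ∧ dy.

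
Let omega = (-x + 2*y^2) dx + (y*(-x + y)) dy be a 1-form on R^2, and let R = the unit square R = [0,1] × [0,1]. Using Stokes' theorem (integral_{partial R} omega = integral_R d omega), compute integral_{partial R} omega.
integral_(partial R) omega = -5/2

Stokes: integral_partial_R omega = integral_R d omega with d omega = (∂Q/∂x - ∂P/∂y) dx ∧ dy.
  ∂Q/∂x = -y
  ∂P/∂y = 4*y
  integrand = ∂Q/∂x - ∂P/∂y = -5*y.
Integrating over R: integral_0^1 integral_0^1 (-5*y) dx dy = -5/2.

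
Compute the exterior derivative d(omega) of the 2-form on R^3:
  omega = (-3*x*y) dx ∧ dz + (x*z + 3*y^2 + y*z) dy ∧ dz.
d(omega) = (3*x + z) dx ∧ dy ∧ dz

For a 2-form omega = sum_{i<j} g_{ij} dx_i ∧ dx_j, the exterior derivative is
  d(omega) = sum_{i<j} d(g_{ij}) ∧ dx_i ∧ dx_j = sum_{i<j, k} (∂g_{ij}/∂x_k) dx_k ∧ dx_i ∧ dx_j.
Expand each term, using dx_k ∧ dx_i ∧ dx_j = sgn(permutation) dx_{(a)} ∧ dx_{(b)} ∧ dx_{(c)} with (a < b < c) sorted:
  d(-3*x*y) includes (∂/∂y)(-3*x*y) dy = (-3*x) dy, which multiplied by dx ∧ dz gives (3*x) dx ∧ dy ∧ dz
  d(x*z + 3*y^2 + y*z) includes (∂/∂x)(x*z + 3*y^2 + y*z) dx = (z) dx, which multiplied by dy ∧ dz gives (z) dx ∧ dy ∧ dz
Collecting like 3-forms: d(omega) = (3*x + z) dx ∧ dy ∧ dz.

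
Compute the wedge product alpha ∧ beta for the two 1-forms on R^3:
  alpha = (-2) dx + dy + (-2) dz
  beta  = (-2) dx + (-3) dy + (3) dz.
alpha ∧ beta = (8) dx ∧ dy + (-10) dx ∧ dz + (-3) dy ∧ dz

Distribute the wedge, using dx_i ∧ dx_j = -dx_j ∧ dx_i and dx_i ∧ dx_i = 0. For each pair (i, j) with i < j, the coefficient of dx_i ∧ dx_j in alpha ∧ beta is (alpha_i * beta_j - alpha_j * beta_i). Collecting: alpha ∧ beta = (8) dx ∧ dy + (-10) dx ∧ dz + (-3) dy ∧ dz.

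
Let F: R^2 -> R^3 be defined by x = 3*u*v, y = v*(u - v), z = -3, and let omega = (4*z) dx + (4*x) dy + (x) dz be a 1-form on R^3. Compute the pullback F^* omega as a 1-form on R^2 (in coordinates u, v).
F^* omega = (12*v*(u*v - 3)) du + (12*u*(u*v - 2*v^2 - 3)) dv

Using F^*(f dg) = (f ∘ F) d(g ∘ F), substitute each coordinate x_i by F_i(u, v) in f_i, and replace dx_i by d F_i = (∂F_i/∂u) du + (∂F_i/∂v) dv.
  For the x component: f_1(F) = -12; d F_1 = (3*v) du + (3*u) dv
  For the y component: f_2(F) = 12*u*v; d F_2 = (v) du + (u - 2*v) dv
  For the z component: f_3(F) = 3*u*v; d F_3 = (0) du + (0) dv
Combining and collecting du, dv coefficients:
  coeff of du: 12*v*(u*v - 3)
  coeff of dv: 12*u*(u*v - 2*v^2 - 3)
F^* omega = (12*v*(u*v - 3)) du + (12*u*(u*v - 2*v^2 - 3)) dv.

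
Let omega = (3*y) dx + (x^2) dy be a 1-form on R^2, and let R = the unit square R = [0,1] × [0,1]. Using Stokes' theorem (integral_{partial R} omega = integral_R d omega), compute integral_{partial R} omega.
integral_(partial R) omega = -2

Stokes: integral_partial_R omega = integral_R d omega with d omega = (∂Q/∂x - ∂P/∂y) dx ∧ dy.
  ∂Q/∂x = 2*x
  ∂P/∂y = 3
  integrand = ∂Q/∂x - ∂P/∂y = 2*x - 3.
Integrating over R: integral_0^1 integral_0^1 (2*x - 3) dx dy = -2.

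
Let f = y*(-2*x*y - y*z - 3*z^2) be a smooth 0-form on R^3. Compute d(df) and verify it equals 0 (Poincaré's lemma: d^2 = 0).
d(df) = 0

Step 1: df = sum_i (∂f/∂x_i) dx_i = (-2*y^2) dx + (-4*x*y - 2*y*z - 3*z^2) dy + (y*(-y - 6*z)) dz.
Step 2: Apply d again. Using the 1-form formula, the coefficient of dx ∧ dy in d(df) is ∂^2 f/∂x ∂y - ∂^2 f/∂y ∂x = (-4*y) - (-4*y) = 0 (equality of mixed partials for smooth f).
Similarly for dx ∧ dz and dy ∧ dz — all coefficients vanish. So d(df) = 0.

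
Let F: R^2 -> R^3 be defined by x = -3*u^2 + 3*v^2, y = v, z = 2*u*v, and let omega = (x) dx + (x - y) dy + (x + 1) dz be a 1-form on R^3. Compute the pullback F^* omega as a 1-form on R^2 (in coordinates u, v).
F^* omega = (18*u^3 - 6*u^2*v - 18*u*v^2 + 6*v^3 + 2*v) du + (-6*u^3 - 18*u^2*v - 3*u^2 + 6*u*v^2 + 2*u + 18*v^3 + 3*v^2 - v) dv

Using F^*(f dg) = (f ∘ F) d(g ∘ F), substitute each coordinate x_i by F_i(u, v) in f_i, and replace dx_i by d F_i = (∂F_i/∂u) du + (∂F_i/∂v) dv.
  For the x component: f_1(F) = -3*u^2 + 3*v^2; d F_1 = (-6*u) du + (6*v) dv
  For the y component: f_2(F) = -3*u^2 + 3*v^2 - v; d F_2 = (0) du + (1) dv
  For the z component: f_3(F) = -3*u^2 + 3*v^2 + 1; d F_3 = (2*v) du + (2*u) dv
Combining and collecting du, dv coefficients:
  coeff of du: 18*u^3 - 6*u^2*v - 18*u*v^2 + 6*v^3 + 2*v
  coeff of dv: -6*u^3 - 18*u^2*v - 3*u^2 + 6*u*v^2 + 2*u + 18*v^3 + 3*v^2 - v
F^* omega = (18*u^3 - 6*u^2*v - 18*u*v^2 + 6*v^3 + 2*v) du + (-6*u^3 - 18*u^2*v - 3*u^2 + 6*u*v^2 + 2*u + 18*v^3 + 3*v^2 - v) dv.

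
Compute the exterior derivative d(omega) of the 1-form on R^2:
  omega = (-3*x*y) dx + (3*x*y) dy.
d(omega) = (3*x + 3*y) dx ∧ dy

For a 1-form omega = sum_i f_i dx_i, the exterior derivative is
  d(omega) = sum_{i < j} (∂f_j/∂x_i - ∂f_i/∂x_j) dx_i ∧ dx_j.
  coefficient of dx ∧ dy: ∂f_2/∂x - ∂f_1/∂y = ∂(3*x*y)/∂x - ∂(-3*x*y)/∂y = 3*x + 3*y
Assembling: d(omega) = (3*x + 3*y) dx ∧ dy.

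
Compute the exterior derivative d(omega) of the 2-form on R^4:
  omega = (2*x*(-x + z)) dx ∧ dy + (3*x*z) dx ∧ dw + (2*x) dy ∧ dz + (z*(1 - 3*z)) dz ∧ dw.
d(omega) = (2*x + 2) dx ∧ dy ∧ dz + (-3*x) dx ∧ dz ∧ dw

For a 2-form omega = sum_{i<j} g_{ij} dx_i ∧ dx_j, the exterior derivative is
  d(omega) = sum_{i<j} d(g_{ij}) ∧ dx_i ∧ dx_j = sum_{i<j, k} (∂g_{ij}/∂x_k) dx_k ∧ dx_i ∧ dx_j.
Expand each term, using dx_k ∧ dx_i ∧ dx_j = sgn(permutation) dx_{(a)} ∧ dx_{(b)} ∧ dx_{(c)} with (a < b < c) sorted:
  d(2*x*(-x + z)) includes (∂/∂z)(2*x*(-x + z)) dz = (2*x) dz, which multiplied by dx ∧ dy gives (2*x) dx ∧ dy ∧ dz
  d(3*x*z) includes (∂/∂z)(3*x*z) dz = (3*x) dz, which multiplied by dx ∧ dw gives (-3*x) dx ∧ dz ∧ dw
  d(2*x) includes (∂/∂x)(2*x) dx = (2) dx, which multiplied by dy ∧ dz gives (2) dx ∧ dy ∧ dz
Collecting like 3-forms: d(omega) = (2*x + 2) dx ∧ dy ∧ dz + (-3*x) dx ∧ dz ∧ dw.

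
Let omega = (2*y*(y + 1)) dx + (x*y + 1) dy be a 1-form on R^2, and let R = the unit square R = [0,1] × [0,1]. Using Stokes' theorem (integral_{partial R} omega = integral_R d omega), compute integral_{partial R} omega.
integral_(partial R) omega = -7/2

Stokes: integral_partial_R omega = integral_R d omega with d omega = (∂Q/∂x - ∂P/∂y) dx ∧ dy.
  ∂Q/∂x = y
  ∂P/∂y = 4*y + 2
  integrand = ∂Q/∂x - ∂P/∂y = -3*y - 2.
Integrating over R: integral_0^1 integral_0^1 (-3*y - 2) dx dy = -7/2.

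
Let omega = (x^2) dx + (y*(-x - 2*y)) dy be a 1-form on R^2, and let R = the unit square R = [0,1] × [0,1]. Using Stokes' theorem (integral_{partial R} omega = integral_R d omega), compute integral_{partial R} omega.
integral_(partial R) omega = -1/2

Stokes: integral_partial_R omega = integral_R d omega with d omega = (∂Q/∂x - ∂P/∂y) dx ∧ dy.
  ∂Q/∂x = -y
  ∂P/∂y = 0
  integrand = ∂Q/∂x - ∂P/∂y = -y.
Integrating over R: integral_0^1 integral_0^1 (-y) dx dy = -1/2.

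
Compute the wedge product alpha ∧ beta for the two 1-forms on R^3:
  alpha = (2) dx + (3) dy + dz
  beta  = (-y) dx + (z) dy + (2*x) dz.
alpha ∧ beta = (3*y + 2*z) dx ∧ dy + (4*x + y) dx ∧ dz + (6*x - z) dy ∧ dz

Distribute the wedge, using dx_i ∧ dx_j = -dx_j ∧ dx_i and dx_i ∧ dx_i = 0. For each pair (i, j) with i < j, the coefficient of dx_i ∧ dx_j in alpha ∧ beta is (alpha_i * beta_j - alpha_j * beta_i). Collecting: alpha ∧ beta = (3*y + 2*z) dx ∧ dy + (4*x + y) dx ∧ dz + (6*x - z) dy ∧ dz.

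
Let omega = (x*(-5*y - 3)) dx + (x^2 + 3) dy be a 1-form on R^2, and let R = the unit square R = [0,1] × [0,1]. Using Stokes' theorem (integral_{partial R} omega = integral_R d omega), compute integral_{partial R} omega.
integral_(partial R) omega = 7/2

Stokes: integral_partial_R omega = integral_R d omega with d omega = (∂Q/∂x - ∂P/∂y) dx ∧ dy.
  ∂Q/∂x = 2*x
  ∂P/∂y = -5*x
  integrand = ∂Q/∂x - ∂P/∂y = 7*x.
Integrating over R: integral_0^1 integral_0^1 (7*x) dx dy = 7/2.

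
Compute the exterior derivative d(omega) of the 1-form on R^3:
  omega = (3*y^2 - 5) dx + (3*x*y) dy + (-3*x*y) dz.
d(omega) = (-3*y) dx ∧ dy + (-3*y) dx ∧ dz + (-3*x) dy ∧ dz

For a 1-form omega = sum_i f_i dx_i, the exterior derivative is
  d(omega) = sum_{i < j} (∂f_j/∂x_i - ∂f_i/∂x_j) dx_i ∧ dx_j.
  coefficient of dx ∧ dy: ∂f_2/∂x - ∂f_1/∂y = ∂(3*x*y)/∂x - ∂(3*y^2 - 5)/∂y = -3*y
  coefficient of dx ∧ dz: ∂f_3/∂x - ∂f_1/∂z = ∂(-3*x*y)/∂x - ∂(3*y^2 - 5)/∂z = -3*y
  coefficient of dy ∧ dz: ∂f_3/∂y - ∂f_2/∂z = ∂(-3*x*y)/∂y - ∂(3*x*y)/∂z = -3*x
Assembling: d(omega) = (-3*y) dx ∧ dy + (-3*y) dx ∧ dz + (-3*x) dy ∧ dz.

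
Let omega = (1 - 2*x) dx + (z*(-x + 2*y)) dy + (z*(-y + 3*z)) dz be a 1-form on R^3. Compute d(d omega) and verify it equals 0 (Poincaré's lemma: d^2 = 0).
d(d omega) = 0

Step 1: d omega = sum_{i<j} (∂f_j/∂x_i - ∂f_i/∂x_j) dx_i ∧ dx_j:
  coeff of dx ∧ dy: -z
  coeff of dx ∧ dz: 0
  coeff of dy ∧ dz: x - 2*y - z
Step 2: Apply d again to each 2-form coefficient. The only possible 3-form in R^3 is dx ∧ dy ∧ dz, with coefficient
  ∂(coeff of dy∧dz)/∂x - ∂(coeff of dx∧dz)/∂y + ∂(coeff of dx∧dy)/∂z
  = ∂/∂x (x - 2*y - z) - ∂/∂y (0) + ∂/∂z (-z).
Each of these terms simplifies to sums of mixed partials that cancel in pairs. The result is 0 (by equality of mixed partials for smooth functions — Schwarz / Clairaut).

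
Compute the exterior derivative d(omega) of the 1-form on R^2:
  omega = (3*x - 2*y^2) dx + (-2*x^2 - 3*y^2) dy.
d(omega) = (-4*x + 4*y) dx ∧ dy

For a 1-form omega = sum_i f_i dx_i, the exterior derivative is
  d(omega) = sum_{i < j} (∂f_j/∂x_i - ∂f_i/∂x_j) dx_i ∧ dx_j.
  coefficient of dx ∧ dy: ∂f_2/∂x - ∂f_1/∂y = ∂(-2*x^2 - 3*y^2)/∂x - ∂(3*x - 2*y^2)/∂y = -4*x + 4*y
Assembling: d(omega) = (-4*x + 4*y) dx ∧ dy.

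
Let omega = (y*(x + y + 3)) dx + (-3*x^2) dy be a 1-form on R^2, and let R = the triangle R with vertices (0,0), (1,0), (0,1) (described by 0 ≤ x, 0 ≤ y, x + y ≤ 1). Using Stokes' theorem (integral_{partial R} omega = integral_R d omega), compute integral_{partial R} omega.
integral_(partial R) omega = -3

Stokes: integral_partial_R omega = integral_R d omega with d omega = (∂Q/∂x - ∂P/∂y) dx ∧ dy.
  ∂Q/∂x = -6*x
  ∂P/∂y = x + 2*y + 3
  integrand = ∂Q/∂x - ∂P/∂y = -7*x - 2*y - 3.
Integrating over R: integral_0^1 integral_0^{1-x} (-7*x - 2*y - 3) dy dx = -3.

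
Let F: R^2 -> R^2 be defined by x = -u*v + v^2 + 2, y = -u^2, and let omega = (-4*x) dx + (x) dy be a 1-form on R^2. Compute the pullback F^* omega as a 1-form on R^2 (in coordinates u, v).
F^* omega = (2*u^2*v - 6*u*v^2 - 4*u + 4*v^3 + 8*v) du + (-4*u^2*v + 12*u*v^2 + 8*u - 8*v^3 - 16*v) dv

Using F^*(f dg) = (f ∘ F) d(g ∘ F), substitute each coordinate x_i by F_i(u, v) in f_i, and replace dx_i by d F_i = (∂F_i/∂u) du + (∂F_i/∂v) dv.
  For the x component: f_1(F) = 4*u*v - 4*v^2 - 8; d F_1 = (-v) du + (-u + 2*v) dv
  For the y component: f_2(F) = -u*v + v^2 + 2; d F_2 = (-2*u) du + (0) dv
Combining and collecting du, dv coefficients:
  coeff of du: 2*u^2*v - 6*u*v^2 - 4*u + 4*v^3 + 8*v
  coeff of dv: -4*u^2*v + 12*u*v^2 + 8*u - 8*v^3 - 16*v
F^* omega = (2*u^2*v - 6*u*v^2 - 4*u + 4*v^3 + 8*v) du + (-4*u^2*v + 12*u*v^2 + 8*u - 8*v^3 - 16*v) dv.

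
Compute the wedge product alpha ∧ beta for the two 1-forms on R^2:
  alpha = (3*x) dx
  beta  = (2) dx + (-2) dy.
alpha ∧ beta = (-6*x) dx ∧ dy

Distribute the wedge, using dx_i ∧ dx_j = -dx_j ∧ dx_i and dx_i ∧ dx_i = 0. For each pair (i, j) with i < j, the coefficient of dx_i ∧ dx_j in alpha ∧ beta is (alpha_i * beta_j - alpha_j * beta_i). Collecting: alpha ∧ beta = (-6*x) dx ∧ dy.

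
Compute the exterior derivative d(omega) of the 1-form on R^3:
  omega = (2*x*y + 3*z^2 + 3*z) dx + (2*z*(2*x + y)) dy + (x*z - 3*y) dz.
d(omega) = (-2*x + 4*z) dx ∧ dy + (-5*z - 3) dx ∧ dz + (-4*x - 2*y - 3) dy ∧ dz

For a 1-form omega = sum_i f_i dx_i, the exterior derivative is
  d(omega) = sum_{i < j} (∂f_j/∂x_i - ∂f_i/∂x_j) dx_i ∧ dx_j.
  coefficient of dx ∧ dy: ∂f_2/∂x - ∂f_1/∂y = ∂(2*z*(2*x + y))/∂x - ∂(2*x*y + 3*z^2 + 3*z)/∂y = -2*x + 4*z
  coefficient of dx ∧ dz: ∂f_3/∂x - ∂f_1/∂z = ∂(x*z - 3*y)/∂x - ∂(2*x*y + 3*z^2 + 3*z)/∂z = -5*z - 3
  coefficient of dy ∧ dz: ∂f_3/∂y - ∂f_2/∂z = ∂(x*z - 3*y)/∂y - ∂(2*z*(2*x + y))/∂z = -4*x - 2*y - 3
Assembling: d(omega) = (-2*x + 4*z) dx ∧ dy + (-5*z - 3) dx ∧ dz + (-4*x - 2*y - 3) dy ∧ dz.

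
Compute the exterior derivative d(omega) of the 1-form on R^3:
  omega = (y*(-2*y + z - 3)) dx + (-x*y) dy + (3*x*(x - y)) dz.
d(omega) = (3*y - z + 3) dx ∧ dy + (6*x - 4*y) dx ∧ dz + (-3*x) dy ∧ dz

For a 1-form omega = sum_i f_i dx_i, the exterior derivative is
  d(omega) = sum_{i < j} (∂f_j/∂x_i - ∂f_i/∂x_j) dx_i ∧ dx_j.
  coefficient of dx ∧ dy: ∂f_2/∂x - ∂f_1/∂y = ∂(-x*y)/∂x - ∂(y*(-2*y + z - 3))/∂y = 3*y - z + 3
  coefficient of dx ∧ dz: ∂f_3/∂x - ∂f_1/∂z = ∂(3*x*(x - y))/∂x - ∂(y*(-2*y + z - 3))/∂z = 6*x - 4*y
  coefficient of dy ∧ dz: ∂f_3/∂y - ∂f_2/∂z = ∂(3*x*(x - y))/∂y - ∂(-x*y)/∂z = -3*x
Assembling: d(omega) = (3*y - z + 3) dx ∧ dy + (6*x - 4*y) dx ∧ dz + (-3*x) dy ∧ dz.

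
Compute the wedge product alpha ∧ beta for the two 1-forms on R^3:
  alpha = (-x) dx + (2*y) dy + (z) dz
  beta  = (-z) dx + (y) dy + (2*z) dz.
alpha ∧ beta = (y*(-x + 2*z)) dx ∧ dy + (z*(-2*x + z)) dx ∧ dz + (3*y*z) dy ∧ dz

Distribute the wedge, using dx_i ∧ dx_j = -dx_j ∧ dx_i and dx_i ∧ dx_i = 0. For each pair (i, j) with i < j, the coefficient of dx_i ∧ dx_j in alpha ∧ beta is (alpha_i * beta_j - alpha_j * beta_i). Collecting: alpha ∧ beta = (y*(-x + 2*z)) dx ∧ dy + (z*(-2*x + z)) dx ∧ dz + (3*y*z) dy ∧ dz.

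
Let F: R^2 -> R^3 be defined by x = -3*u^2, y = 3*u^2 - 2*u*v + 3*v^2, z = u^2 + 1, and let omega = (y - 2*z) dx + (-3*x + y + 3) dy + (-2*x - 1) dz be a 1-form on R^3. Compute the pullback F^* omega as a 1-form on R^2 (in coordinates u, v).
F^* omega = (78*u^3 - 24*u^2*v + 4*u*v^2 + 28*u - 6*v^3 - 6*v) du + (-24*u^3 + 76*u^2*v - 18*u*v^2 - 6*u + 18*v^3 + 18*v) dv

Using F^*(f dg) = (f ∘ F) d(g ∘ F), substitute each coordinate x_i by F_i(u, v) in f_i, and replace dx_i by d F_i = (∂F_i/∂u) du + (∂F_i/∂v) dv.
  For the x component: f_1(F) = u^2 - 2*u*v + 3*v^2 - 2; d F_1 = (-6*u) du + (0) dv
  For the y component: f_2(F) = 12*u^2 - 2*u*v + 3*v^2 + 3; d F_2 = (6*u - 2*v) du + (-2*u + 6*v) dv
  For the z component: f_3(F) = 6*u^2 - 1; d F_3 = (2*u) du + (0) dv
Combining and collecting du, dv coefficients:
  coeff of du: 78*u^3 - 24*u^2*v + 4*u*v^2 + 28*u - 6*v^3 - 6*v
  coeff of dv: -24*u^3 + 76*u^2*v - 18*u*v^2 - 6*u + 18*v^3 + 18*v
F^* omega = (78*u^3 - 24*u^2*v + 4*u*v^2 + 28*u - 6*v^3 - 6*v) du + (-24*u^3 + 76*u^2*v - 18*u*v^2 - 6*u + 18*v^3 + 18*v) dv.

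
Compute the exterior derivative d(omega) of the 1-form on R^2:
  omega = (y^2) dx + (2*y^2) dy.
d(omega) = (-2*y) dx ∧ dy

For a 1-form omega = sum_i f_i dx_i, the exterior derivative is
  d(omega) = sum_{i < j} (∂f_j/∂x_i - ∂f_i/∂x_j) dx_i ∧ dx_j.
  coefficient of dx ∧ dy: ∂f_2/∂x - ∂f_1/∂y = ∂(2*y^2)/∂x - ∂(y^2)/∂y = -2*y
Assembling: d(omega) = (-2*y) dx ∧ dy.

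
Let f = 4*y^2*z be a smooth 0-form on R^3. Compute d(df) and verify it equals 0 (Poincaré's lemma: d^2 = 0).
d(df) = 0

Step 1: df = sum_i (∂f/∂x_i) dx_i = (0) dx + (8*y*z) dy + (4*y^2) dz.
Step 2: Apply d again. Using the 1-form formula, the coefficient of dx ∧ dy in d(df) is ∂^2 f/∂x ∂y - ∂^2 f/∂y ∂x = (0) - (0) = 0 (equality of mixed partials for smooth f).
Similarly for dx ∧ dz and dy ∧ dz — all coefficients vanish. So d(df) = 0.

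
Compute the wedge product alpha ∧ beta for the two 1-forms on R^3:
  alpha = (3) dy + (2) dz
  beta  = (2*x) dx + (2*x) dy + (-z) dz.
alpha ∧ beta = (-6*x) dx ∧ dy + (-4*x - 3*z) dy ∧ dz + (-4*x) dx ∧ dz

Distribute the wedge, using dx_i ∧ dx_j = -dx_j ∧ dx_i and dx_i ∧ dx_i = 0. For each pair (i, j) with i < j, the coefficient of dx_i ∧ dx_j in alpha ∧ beta is (alpha_i * beta_j - alpha_j * beta_i). Collecting: alpha ∧ beta = (-6*x) dx ∧ dy + (-4*x - 3*z) dy ∧ dz + (-4*x) dx ∧ dz.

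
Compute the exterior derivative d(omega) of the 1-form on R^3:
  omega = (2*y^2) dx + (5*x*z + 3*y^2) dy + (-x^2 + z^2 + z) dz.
d(omega) = (-4*y + 5*z) dx ∧ dy + (-2*x) dx ∧ dz + (-5*x) dy ∧ dz

For a 1-form omega = sum_i f_i dx_i, the exterior derivative is
  d(omega) = sum_{i < j} (∂f_j/∂x_i - ∂f_i/∂x_j) dx_i ∧ dx_j.
  coefficient of dx ∧ dy: ∂f_2/∂x - ∂f_1/∂y = ∂(5*x*z + 3*y^2)/∂x - ∂(2*y^2)/∂y = -4*y + 5*z
  coefficient of dx ∧ dz: ∂f_3/∂x - ∂f_1/∂z = ∂(-x^2 + z^2 + z)/∂x - ∂(2*y^2)/∂z = -2*x
  coefficient of dy ∧ dz: ∂f_3/∂y - ∂f_2/∂z = ∂(-x^2 + z^2 + z)/∂y - ∂(5*x*z + 3*y^2)/∂z = -5*x
Assembling: d(omega) = (-4*y + 5*z) dx ∧ dy + (-2*x) dx ∧ dz + (-5*x) dy ∧ dz.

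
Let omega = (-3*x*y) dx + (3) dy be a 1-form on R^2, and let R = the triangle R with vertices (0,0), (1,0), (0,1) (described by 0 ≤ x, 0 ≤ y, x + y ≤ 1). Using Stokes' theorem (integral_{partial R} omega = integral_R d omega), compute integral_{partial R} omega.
integral_(partial R) omega = 1/2

Stokes: integral_partial_R omega = integral_R d omega with d omega = (∂Q/∂x - ∂P/∂y) dx ∧ dy.
  ∂Q/∂x = 0
  ∂P/∂y = -3*x
  integrand = ∂Q/∂x - ∂P/∂y = 3*x.
Integrating over R: integral_0^1 integral_0^{1-x} (3*x) dy dx = 1/2.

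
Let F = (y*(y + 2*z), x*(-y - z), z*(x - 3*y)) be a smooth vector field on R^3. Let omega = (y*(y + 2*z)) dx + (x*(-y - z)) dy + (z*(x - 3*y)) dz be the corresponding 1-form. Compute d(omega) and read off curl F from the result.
d(omega) = (x - 3*z) dy ∧ dz + (2*y - z) dz ∧ dx + (-3*y - 3*z) dx ∧ dy; curl F = (x - 3*z, 2*y - z, -3*y - 3*z)

d omega = sum_{i<j} (∂f_j/∂x_i - ∂f_i/∂x_j) dx_i ∧ dx_j. Under the identification (dy ∧ dz, dz ∧ dx, dx ∧ dy) ↔ (e_x, e_y, e_z), the coefficients are exactly the components of curl F. Compute:
  ∂R/∂y - ∂Q/∂z = (-3*z) - (-x) = x - 3*z
  ∂P/∂z - ∂R/∂x = (2*y) - (z) = 2*y - z
  ∂Q/∂x - ∂P/∂y = (-y - z) - (2*y + 2*z) = -3*y - 3*z.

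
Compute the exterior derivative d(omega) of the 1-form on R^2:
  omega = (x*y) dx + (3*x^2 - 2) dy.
d(omega) = (5*x) dx ∧ dy

For a 1-form omega = sum_i f_i dx_i, the exterior derivative is
  d(omega) = sum_{i < j} (∂f_j/∂x_i - ∂f_i/∂x_j) dx_i ∧ dx_j.
  coefficient of dx ∧ dy: ∂f_2/∂x - ∂f_1/∂y = ∂(3*x^2 - 2)/∂x - ∂(x*y)/∂y = 5*x
Assembling: d(omega) = (5*x) dx ∧ dy.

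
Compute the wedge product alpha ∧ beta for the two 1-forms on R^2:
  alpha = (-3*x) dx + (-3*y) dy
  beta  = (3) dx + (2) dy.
alpha ∧ beta = (-6*x + 9*y) dx ∧ dy

Distribute the wedge, using dx_i ∧ dx_j = -dx_j ∧ dx_i and dx_i ∧ dx_i = 0. For each pair (i, j) with i < j, the coefficient of dx_i ∧ dx_j in alpha ∧ beta is (alpha_i * beta_j - alpha_j * beta_i). Collecting: alpha ∧ beta = (-6*x + 9*y) dx ∧ dy.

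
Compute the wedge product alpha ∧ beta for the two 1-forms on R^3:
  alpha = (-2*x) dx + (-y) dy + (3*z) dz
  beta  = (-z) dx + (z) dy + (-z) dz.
alpha ∧ beta = (-z*(2*x + y)) dx ∧ dy + (z*(2*x + 3*z)) dx ∧ dz + (z*(y - 3*z)) dy ∧ dz

Distribute the wedge, using dx_i ∧ dx_j = -dx_j ∧ dx_i and dx_i ∧ dx_i = 0. For each pair (i, j) with i < j, the coefficient of dx_i ∧ dx_j in alpha ∧ beta is (alpha_i * beta_j - alpha_j * beta_i). Collecting: alpha ∧ beta = (-z*(2*x + y)) dx ∧ dy + (z*(2*x + 3*z)) dx ∧ dz + (z*(y - 3*z)) dy ∧ dz.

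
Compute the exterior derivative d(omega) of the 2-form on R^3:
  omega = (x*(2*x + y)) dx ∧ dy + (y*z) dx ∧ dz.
d(omega) = (-z) dx ∧ dy ∧ dz

For a 2-form omega = sum_{i<j} g_{ij} dx_i ∧ dx_j, the exterior derivative is
  d(omega) = sum_{i<j} d(g_{ij}) ∧ dx_i ∧ dx_j = sum_{i<j, k} (∂g_{ij}/∂x_k) dx_k ∧ dx_i ∧ dx_j.
Expand each term, using dx_k ∧ dx_i ∧ dx_j = sgn(permutation) dx_{(a)} ∧ dx_{(b)} ∧ dx_{(c)} with (a < b < c) sorted:
  d(y*z) includes (∂/∂y)(y*z) dy = (z) dy, which multiplied by dx ∧ dz gives (-z) dx ∧ dy ∧ dz
Collecting like 3-forms: d(omega) = (-z) dx ∧ dy ∧ dz.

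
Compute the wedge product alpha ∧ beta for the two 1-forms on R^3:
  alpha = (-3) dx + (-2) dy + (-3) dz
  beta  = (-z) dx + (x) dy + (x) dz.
alpha ∧ beta = (-3*x - 2*z) dx ∧ dy + (-3*x - 3*z) dx ∧ dz + (x) dy ∧ dz

Distribute the wedge, using dx_i ∧ dx_j = -dx_j ∧ dx_i and dx_i ∧ dx_i = 0. For each pair (i, j) with i < j, the coefficient of dx_i ∧ dx_j in alpha ∧ beta is (alpha_i * beta_j - alpha_j * beta_i). Collecting: alpha ∧ beta = (-3*x - 2*z) dx ∧ dy + (-3*x - 3*z) dx ∧ dz + (x) dy ∧ dz.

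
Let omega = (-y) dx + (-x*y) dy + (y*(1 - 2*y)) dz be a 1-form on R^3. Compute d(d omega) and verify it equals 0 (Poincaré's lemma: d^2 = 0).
d(d omega) = 0

Step 1: d omega = sum_{i<j} (∂f_j/∂x_i - ∂f_i/∂x_j) dx_i ∧ dx_j:
  coeff of dx ∧ dy: 1 - y
  coeff of dx ∧ dz: 0
  coeff of dy ∧ dz: 1 - 4*y
Step 2: Apply d again to each 2-form coefficient. The only possible 3-form in R^3 is dx ∧ dy ∧ dz, with coefficient
  ∂(coeff of dy∧dz)/∂x - ∂(coeff of dx∧dz)/∂y + ∂(coeff of dx∧dy)/∂z
  = ∂/∂x (1 - 4*y) - ∂/∂y (0) + ∂/∂z (1 - y).
Each of these terms simplifies to sums of mixed partials that cancel in pairs. The result is 0 (by equality of mixed partials for smooth functions — Schwarz / Clairaut).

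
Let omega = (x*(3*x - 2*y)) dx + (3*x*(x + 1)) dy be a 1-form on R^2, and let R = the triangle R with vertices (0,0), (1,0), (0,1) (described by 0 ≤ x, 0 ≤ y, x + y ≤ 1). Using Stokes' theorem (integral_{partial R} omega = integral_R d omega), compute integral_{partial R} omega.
integral_(partial R) omega = 17/6

Stokes: integral_partial_R omega = integral_R d omega with d omega = (∂Q/∂x - ∂P/∂y) dx ∧ dy.
  ∂Q/∂x = 6*x + 3
  ∂P/∂y = -2*x
  integrand = ∂Q/∂x - ∂P/∂y = 8*x + 3.
Integrating over R: integral_0^1 integral_0^{1-x} (8*x + 3) dy dx = 17/6.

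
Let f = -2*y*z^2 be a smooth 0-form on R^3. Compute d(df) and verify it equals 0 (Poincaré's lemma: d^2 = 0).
d(df) = 0

Step 1: df = sum_i (∂f/∂x_i) dx_i = (0) dx + (-2*z^2) dy + (-4*y*z) dz.
Step 2: Apply d again. Using the 1-form formula, the coefficient of dx ∧ dy in d(df) is ∂^2 f/∂x ∂y - ∂^2 f/∂y ∂x = (0) - (0) = 0 (equality of mixed partials for smooth f).
Similarly for dx ∧ dz and dy ∧ dz — all coefficients vanish. So d(df) = 0.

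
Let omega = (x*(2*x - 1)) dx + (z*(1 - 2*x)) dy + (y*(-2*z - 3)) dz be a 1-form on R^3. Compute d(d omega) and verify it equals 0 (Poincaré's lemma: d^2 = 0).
d(d omega) = 0

Step 1: d omega = sum_{i<j} (∂f_j/∂x_i - ∂f_i/∂x_j) dx_i ∧ dx_j:
  coeff of dx ∧ dy: -2*z
  coeff of dx ∧ dz: 0
  coeff of dy ∧ dz: 2*x - 2*z - 4
Step 2: Apply d again to each 2-form coefficient. The only possible 3-form in R^3 is dx ∧ dy ∧ dz, with coefficient
  ∂(coeff of dy∧dz)/∂x - ∂(coeff of dx∧dz)/∂y + ∂(coeff of dx∧dy)/∂z
  = ∂/∂x (2*x - 2*z - 4) - ∂/∂y (0) + ∂/∂z (-2*z).
Each of these terms simplifies to sums of mixed partials that cancel in pairs. The result is 0 (by equality of mixed partials for smooth functions — Schwarz / Clairaut).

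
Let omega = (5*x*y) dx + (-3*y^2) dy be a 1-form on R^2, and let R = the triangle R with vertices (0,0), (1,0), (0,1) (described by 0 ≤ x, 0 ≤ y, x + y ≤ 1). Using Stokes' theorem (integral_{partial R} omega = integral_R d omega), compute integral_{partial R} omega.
integral_(partial R) omega = -5/6

Stokes: integral_partial_R omega = integral_R d omega with d omega = (∂Q/∂x - ∂P/∂y) dx ∧ dy.
  ∂Q/∂x = 0
  ∂P/∂y = 5*x
  integrand = ∂Q/∂x - ∂P/∂y = -5*x.
Integrating over R: integral_0^1 integral_0^{1-x} (-5*x) dy dx = -5/6.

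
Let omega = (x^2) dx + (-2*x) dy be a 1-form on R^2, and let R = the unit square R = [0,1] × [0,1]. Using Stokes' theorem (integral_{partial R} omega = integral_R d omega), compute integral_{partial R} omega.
integral_(partial R) omega = -2

Stokes: integral_partial_R omega = integral_R d omega with d omega = (∂Q/∂x - ∂P/∂y) dx ∧ dy.
  ∂Q/∂x = -2
  ∂P/∂y = 0
  integrand = ∂Q/∂x - ∂P/∂y = -2.
Integrating over R: integral_0^1 integral_0^1 (-2) dx dy = -2.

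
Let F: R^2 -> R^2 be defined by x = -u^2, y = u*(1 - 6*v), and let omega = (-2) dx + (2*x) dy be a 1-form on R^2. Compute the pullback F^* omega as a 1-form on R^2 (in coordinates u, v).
F^* omega = (2*u*(6*u*v - u + 2)) du + (12*u^3) dv

Using F^*(f dg) = (f ∘ F) d(g ∘ F), substitute each coordinate x_i by F_i(u, v) in f_i, and replace dx_i by d F_i = (∂F_i/∂u) du + (∂F_i/∂v) dv.
  For the x component: f_1(F) = -2; d F_1 = (-2*u) du + (0) dv
  For the y component: f_2(F) = -2*u^2; d F_2 = (1 - 6*v) du + (-6*u) dv
Combining and collecting du, dv coefficients:
  coeff of du: 2*u*(6*u*v - u + 2)
  coeff of dv: 12*u^3
F^* omega = (2*u*(6*u*v - u + 2)) du + (12*u^3) dv.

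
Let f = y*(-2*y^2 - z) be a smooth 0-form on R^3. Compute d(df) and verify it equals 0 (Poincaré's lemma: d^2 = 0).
d(df) = 0

Step 1: df = sum_i (∂f/∂x_i) dx_i = (0) dx + (-6*y^2 - z) dy + (-y) dz.
Step 2: Apply d again. Using the 1-form formula, the coefficient of dx ∧ dy in d(df) is ∂^2 f/∂x ∂y - ∂^2 f/∂y ∂x = (0) - (0) = 0 (equality of mixed partials for smooth f).
Similarly for dx ∧ dz and dy ∧ dz — all coefficients vanish. So d(df) = 0.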